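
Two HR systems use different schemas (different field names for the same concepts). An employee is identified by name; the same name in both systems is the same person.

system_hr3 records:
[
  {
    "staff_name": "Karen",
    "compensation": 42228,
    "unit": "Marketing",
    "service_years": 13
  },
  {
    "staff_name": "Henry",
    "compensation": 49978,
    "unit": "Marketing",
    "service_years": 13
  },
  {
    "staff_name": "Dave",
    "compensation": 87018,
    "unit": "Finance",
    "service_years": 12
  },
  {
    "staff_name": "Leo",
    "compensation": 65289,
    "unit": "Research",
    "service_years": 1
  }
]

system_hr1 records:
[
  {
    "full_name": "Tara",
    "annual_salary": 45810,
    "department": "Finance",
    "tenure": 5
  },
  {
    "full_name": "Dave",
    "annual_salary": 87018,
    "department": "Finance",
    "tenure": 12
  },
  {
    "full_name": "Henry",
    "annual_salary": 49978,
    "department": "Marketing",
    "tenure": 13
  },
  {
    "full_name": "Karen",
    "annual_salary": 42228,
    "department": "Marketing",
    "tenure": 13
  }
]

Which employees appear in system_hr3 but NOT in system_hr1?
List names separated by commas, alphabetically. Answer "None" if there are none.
Leo

Schema mapping: "staff_name" (system_hr3) = "full_name" (system_hr1) = employee name

Names in system_hr3: ['Dave', 'Henry', 'Karen', 'Leo']
Names in system_hr1: ['Dave', 'Henry', 'Karen', 'Tara']

In system_hr3 but not system_hr1: ['Leo']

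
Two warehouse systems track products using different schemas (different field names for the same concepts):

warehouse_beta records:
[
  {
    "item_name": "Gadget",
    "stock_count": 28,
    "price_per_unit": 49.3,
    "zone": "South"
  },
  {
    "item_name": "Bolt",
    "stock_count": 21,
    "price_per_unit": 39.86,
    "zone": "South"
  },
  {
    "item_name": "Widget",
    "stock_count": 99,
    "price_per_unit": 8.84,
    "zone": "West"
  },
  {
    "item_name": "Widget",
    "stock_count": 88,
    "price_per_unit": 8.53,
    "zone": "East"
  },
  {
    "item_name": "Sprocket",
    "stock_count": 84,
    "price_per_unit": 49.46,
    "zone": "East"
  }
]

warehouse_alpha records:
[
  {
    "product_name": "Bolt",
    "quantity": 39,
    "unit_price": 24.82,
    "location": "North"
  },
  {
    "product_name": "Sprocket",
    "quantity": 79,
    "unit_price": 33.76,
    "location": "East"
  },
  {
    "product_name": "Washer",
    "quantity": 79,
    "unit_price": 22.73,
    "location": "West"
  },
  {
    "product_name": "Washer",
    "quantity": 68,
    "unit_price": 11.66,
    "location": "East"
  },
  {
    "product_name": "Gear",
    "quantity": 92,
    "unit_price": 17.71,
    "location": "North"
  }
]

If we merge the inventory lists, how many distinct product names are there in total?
6

Schema mapping: "item_name" (warehouse_beta) = "product_name" (warehouse_alpha) = product name

Products in warehouse_beta: ['Bolt', 'Gadget', 'Sprocket', 'Widget']
Products in warehouse_alpha: ['Bolt', 'Gear', 'Sprocket', 'Washer']

Union (unique products): ['Bolt', 'Gadget', 'Gear', 'Sprocket', 'Washer', 'Widget']
Count: 6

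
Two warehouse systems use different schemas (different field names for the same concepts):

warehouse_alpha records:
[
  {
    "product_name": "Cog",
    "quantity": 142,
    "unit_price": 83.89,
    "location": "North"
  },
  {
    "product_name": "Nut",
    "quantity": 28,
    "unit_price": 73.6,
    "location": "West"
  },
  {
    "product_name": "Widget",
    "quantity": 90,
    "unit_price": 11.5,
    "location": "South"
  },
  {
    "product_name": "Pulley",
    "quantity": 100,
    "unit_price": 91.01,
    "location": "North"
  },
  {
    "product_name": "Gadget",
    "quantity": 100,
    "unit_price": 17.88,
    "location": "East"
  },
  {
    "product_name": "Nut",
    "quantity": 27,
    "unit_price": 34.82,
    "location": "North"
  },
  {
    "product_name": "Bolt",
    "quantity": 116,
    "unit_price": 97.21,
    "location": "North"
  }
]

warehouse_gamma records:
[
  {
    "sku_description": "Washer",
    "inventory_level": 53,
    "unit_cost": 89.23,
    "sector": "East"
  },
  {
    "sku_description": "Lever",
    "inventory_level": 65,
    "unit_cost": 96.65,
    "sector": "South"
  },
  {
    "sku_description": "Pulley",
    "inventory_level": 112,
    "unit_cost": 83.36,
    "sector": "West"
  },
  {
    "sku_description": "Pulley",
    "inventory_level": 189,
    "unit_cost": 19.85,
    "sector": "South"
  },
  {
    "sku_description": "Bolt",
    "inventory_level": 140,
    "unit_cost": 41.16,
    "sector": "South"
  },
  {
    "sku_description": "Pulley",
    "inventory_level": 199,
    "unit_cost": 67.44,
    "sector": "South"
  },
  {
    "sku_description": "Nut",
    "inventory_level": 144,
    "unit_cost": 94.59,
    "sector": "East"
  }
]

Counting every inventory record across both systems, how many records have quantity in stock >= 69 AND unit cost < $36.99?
3

Schema mappings:
- "quantity" (warehouse_alpha) = "inventory_level" (warehouse_gamma) = quantity
- "unit_price" (warehouse_alpha) = "unit_cost" (warehouse_gamma) = unit cost

Records meeting both conditions in warehouse_alpha: 2
Records meeting both conditions in warehouse_gamma: 1

Total: 2 + 1 = 3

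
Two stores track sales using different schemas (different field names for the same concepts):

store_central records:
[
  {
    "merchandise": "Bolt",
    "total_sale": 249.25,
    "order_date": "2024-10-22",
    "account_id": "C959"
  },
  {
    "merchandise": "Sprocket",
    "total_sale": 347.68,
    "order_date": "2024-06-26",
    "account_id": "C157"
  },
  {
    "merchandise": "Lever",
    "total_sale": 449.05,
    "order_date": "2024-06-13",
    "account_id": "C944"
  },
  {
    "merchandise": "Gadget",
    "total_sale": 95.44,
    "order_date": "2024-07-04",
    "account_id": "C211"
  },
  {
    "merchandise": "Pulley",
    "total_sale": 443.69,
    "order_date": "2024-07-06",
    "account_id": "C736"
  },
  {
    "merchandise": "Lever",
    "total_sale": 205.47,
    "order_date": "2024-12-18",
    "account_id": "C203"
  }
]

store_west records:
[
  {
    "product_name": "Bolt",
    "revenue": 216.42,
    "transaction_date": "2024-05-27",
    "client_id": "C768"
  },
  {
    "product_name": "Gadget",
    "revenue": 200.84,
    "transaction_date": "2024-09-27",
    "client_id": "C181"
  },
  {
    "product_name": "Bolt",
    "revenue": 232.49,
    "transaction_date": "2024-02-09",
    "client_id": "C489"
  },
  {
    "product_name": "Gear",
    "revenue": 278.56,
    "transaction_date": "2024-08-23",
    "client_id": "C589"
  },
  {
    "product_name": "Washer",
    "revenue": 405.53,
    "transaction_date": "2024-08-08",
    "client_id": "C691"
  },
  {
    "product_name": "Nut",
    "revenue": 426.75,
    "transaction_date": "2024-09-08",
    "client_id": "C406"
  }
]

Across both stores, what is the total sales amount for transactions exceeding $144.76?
3455.73

Schema mapping: "total_sale" (store_central) = "revenue" (store_west) = sale amount

Sum of sales > $144.76 in store_central: 1695.14
Sum of sales > $144.76 in store_west: 1760.59

Total: 1695.14 + 1760.59 = 3455.73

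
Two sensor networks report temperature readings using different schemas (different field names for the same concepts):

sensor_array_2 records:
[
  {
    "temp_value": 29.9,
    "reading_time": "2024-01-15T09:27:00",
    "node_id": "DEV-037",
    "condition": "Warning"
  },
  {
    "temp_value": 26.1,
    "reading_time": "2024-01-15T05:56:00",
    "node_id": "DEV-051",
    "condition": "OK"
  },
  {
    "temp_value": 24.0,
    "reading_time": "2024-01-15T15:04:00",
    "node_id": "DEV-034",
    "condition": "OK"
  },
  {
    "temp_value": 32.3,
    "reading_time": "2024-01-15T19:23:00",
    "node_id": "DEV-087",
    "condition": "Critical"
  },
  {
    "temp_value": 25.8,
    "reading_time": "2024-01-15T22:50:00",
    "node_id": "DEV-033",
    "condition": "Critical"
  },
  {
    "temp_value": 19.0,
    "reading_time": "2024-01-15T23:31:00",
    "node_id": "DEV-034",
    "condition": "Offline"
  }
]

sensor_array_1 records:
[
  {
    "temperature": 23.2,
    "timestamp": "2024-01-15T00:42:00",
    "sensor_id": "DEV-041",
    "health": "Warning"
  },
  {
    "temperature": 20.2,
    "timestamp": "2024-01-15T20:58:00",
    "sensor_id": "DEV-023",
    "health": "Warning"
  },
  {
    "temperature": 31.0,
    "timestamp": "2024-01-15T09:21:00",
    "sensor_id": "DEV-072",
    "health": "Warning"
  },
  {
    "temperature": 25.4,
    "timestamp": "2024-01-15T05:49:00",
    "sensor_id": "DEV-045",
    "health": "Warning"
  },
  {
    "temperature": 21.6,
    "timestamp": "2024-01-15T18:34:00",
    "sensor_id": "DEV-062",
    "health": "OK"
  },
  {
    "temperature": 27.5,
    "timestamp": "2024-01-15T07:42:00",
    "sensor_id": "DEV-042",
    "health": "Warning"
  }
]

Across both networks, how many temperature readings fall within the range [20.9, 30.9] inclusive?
8

Schema mapping: "temp_value" (sensor_array_2) = "temperature" (sensor_array_1) = temperature

Readings in [20.9, 30.9] from sensor_array_2: 4
Readings in [20.9, 30.9] from sensor_array_1: 4

Total count: 4 + 4 = 8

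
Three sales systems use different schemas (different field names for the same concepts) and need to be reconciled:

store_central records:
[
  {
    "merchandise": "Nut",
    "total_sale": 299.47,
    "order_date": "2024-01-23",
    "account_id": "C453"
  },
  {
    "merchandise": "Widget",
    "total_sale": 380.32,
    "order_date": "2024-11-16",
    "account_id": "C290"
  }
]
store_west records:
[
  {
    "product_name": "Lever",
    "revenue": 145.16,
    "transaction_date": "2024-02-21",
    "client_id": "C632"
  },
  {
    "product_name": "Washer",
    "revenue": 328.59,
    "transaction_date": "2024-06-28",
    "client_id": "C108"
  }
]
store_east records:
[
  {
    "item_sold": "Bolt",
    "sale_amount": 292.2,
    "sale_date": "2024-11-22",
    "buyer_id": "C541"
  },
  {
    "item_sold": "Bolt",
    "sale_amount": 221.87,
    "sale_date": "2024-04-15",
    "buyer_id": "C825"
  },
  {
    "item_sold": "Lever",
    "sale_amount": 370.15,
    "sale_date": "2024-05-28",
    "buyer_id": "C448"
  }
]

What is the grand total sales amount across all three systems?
2037.76

Schema reconciliation - all amount fields map to sale amount:

store_central (total_sale): 679.79
store_west (revenue): 473.75
store_east (sale_amount): 884.22

Grand total: 2037.76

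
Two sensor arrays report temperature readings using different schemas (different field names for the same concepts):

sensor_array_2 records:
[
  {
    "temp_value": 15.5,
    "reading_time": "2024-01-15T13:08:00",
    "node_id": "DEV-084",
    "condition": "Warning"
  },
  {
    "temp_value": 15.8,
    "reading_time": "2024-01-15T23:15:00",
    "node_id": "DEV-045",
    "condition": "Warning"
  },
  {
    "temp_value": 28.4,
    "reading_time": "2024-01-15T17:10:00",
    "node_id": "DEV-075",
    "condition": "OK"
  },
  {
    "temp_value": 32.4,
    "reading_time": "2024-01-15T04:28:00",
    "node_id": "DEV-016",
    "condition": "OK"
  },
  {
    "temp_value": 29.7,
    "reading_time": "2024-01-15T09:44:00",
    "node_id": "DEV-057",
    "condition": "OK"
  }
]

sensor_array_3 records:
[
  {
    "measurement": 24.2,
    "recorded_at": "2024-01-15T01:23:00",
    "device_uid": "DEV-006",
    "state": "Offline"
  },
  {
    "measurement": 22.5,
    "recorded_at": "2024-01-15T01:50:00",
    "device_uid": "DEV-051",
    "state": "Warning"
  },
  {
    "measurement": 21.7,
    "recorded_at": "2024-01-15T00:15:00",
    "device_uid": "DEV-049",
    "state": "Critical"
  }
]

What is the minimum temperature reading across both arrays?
15.5

Schema mapping: "temp_value" (sensor_array_2) = "measurement" (sensor_array_3) = temperature reading

Minimum in sensor_array_2: 15.5
Minimum in sensor_array_3: 21.7

Overall minimum: min(15.5, 21.7) = 15.5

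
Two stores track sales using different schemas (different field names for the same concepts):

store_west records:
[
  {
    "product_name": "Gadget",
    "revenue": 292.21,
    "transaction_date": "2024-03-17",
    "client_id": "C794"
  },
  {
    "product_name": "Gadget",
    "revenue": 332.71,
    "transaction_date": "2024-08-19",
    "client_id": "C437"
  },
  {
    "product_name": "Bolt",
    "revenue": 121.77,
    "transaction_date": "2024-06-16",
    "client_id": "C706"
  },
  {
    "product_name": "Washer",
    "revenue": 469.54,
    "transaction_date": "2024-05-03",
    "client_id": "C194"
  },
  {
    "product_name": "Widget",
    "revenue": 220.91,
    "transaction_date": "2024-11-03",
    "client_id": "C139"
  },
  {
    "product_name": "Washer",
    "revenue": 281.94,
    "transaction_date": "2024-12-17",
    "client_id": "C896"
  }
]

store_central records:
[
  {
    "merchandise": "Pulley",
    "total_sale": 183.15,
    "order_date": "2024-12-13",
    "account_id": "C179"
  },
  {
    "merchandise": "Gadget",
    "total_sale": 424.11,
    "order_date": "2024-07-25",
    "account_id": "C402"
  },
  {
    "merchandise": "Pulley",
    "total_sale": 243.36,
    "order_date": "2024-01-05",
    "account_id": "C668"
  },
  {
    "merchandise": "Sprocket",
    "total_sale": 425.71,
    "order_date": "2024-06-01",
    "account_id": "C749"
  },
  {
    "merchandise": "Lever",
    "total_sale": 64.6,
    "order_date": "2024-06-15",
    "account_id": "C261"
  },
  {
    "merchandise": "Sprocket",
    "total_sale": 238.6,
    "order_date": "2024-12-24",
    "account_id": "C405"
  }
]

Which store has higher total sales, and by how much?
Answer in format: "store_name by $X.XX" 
store_west by $139.55

Schema mapping: "revenue" (store_west) = "total_sale" (store_central) = sale amount

Total for store_west: 1719.08
Total for store_central: 1579.53

Difference: |1719.08 - 1579.53| = 139.55
store_west has higher sales by $139.55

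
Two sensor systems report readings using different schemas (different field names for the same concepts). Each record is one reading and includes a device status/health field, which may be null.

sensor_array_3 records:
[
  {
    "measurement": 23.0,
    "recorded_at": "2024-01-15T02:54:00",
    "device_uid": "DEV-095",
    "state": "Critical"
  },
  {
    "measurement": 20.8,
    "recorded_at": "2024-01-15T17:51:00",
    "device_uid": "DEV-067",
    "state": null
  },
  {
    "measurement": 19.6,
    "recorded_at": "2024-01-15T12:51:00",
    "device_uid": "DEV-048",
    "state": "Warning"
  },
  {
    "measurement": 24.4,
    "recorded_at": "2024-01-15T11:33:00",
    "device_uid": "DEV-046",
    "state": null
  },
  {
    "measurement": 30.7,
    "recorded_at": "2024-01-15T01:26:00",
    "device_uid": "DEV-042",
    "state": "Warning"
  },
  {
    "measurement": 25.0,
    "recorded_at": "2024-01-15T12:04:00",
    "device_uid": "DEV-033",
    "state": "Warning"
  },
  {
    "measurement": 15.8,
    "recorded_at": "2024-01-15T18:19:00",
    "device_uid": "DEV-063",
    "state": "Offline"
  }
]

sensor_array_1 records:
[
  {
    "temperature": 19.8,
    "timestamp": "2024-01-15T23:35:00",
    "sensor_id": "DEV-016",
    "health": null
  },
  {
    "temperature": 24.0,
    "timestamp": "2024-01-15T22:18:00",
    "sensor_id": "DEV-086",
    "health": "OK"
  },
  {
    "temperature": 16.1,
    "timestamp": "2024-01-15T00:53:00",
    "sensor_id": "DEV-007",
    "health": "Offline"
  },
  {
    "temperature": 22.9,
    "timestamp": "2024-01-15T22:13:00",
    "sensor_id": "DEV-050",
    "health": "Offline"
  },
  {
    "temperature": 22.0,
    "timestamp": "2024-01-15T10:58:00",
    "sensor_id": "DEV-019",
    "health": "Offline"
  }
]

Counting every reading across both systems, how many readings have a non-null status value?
9

Schema mapping: "state" (sensor_array_3) = "health" (sensor_array_1) = status

Non-null in sensor_array_3: 5
Non-null in sensor_array_1: 4

Total non-null: 5 + 4 = 9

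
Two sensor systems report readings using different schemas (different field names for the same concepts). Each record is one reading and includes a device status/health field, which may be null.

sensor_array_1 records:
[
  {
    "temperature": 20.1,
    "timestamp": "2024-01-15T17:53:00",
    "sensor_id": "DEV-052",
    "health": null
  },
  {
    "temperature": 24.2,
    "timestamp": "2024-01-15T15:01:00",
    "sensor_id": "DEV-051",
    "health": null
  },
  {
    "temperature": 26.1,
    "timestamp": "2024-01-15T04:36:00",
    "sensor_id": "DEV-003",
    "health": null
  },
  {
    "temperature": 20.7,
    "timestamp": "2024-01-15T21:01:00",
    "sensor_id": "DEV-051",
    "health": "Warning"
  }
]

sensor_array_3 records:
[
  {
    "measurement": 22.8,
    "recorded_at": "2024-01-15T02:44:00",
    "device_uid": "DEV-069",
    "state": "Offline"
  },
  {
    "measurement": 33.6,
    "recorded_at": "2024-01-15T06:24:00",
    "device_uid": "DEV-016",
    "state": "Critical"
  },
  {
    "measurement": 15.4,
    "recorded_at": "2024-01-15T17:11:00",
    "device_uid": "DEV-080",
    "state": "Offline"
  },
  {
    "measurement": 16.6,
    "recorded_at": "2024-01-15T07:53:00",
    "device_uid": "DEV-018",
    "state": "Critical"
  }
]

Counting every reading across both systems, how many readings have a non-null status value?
5

Schema mapping: "health" (sensor_array_1) = "state" (sensor_array_3) = status

Non-null in sensor_array_1: 1
Non-null in sensor_array_3: 4

Total non-null: 1 + 4 = 5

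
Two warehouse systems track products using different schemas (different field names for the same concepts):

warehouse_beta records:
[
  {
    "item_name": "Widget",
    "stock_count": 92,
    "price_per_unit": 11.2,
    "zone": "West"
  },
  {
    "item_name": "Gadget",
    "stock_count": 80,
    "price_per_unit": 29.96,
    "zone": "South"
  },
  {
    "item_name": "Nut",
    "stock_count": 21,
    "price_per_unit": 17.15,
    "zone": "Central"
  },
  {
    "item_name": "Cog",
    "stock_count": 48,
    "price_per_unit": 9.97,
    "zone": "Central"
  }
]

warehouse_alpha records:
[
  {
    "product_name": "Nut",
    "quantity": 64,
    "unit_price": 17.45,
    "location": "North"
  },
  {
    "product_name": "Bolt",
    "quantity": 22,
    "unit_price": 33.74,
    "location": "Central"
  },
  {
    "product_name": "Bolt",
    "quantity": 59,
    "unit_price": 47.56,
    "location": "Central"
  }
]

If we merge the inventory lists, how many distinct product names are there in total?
5

Schema mapping: "item_name" (warehouse_beta) = "product_name" (warehouse_alpha) = product name

Products in warehouse_beta: ['Cog', 'Gadget', 'Nut', 'Widget']
Products in warehouse_alpha: ['Bolt', 'Nut']

Union (unique products): ['Bolt', 'Cog', 'Gadget', 'Nut', 'Widget']
Count: 5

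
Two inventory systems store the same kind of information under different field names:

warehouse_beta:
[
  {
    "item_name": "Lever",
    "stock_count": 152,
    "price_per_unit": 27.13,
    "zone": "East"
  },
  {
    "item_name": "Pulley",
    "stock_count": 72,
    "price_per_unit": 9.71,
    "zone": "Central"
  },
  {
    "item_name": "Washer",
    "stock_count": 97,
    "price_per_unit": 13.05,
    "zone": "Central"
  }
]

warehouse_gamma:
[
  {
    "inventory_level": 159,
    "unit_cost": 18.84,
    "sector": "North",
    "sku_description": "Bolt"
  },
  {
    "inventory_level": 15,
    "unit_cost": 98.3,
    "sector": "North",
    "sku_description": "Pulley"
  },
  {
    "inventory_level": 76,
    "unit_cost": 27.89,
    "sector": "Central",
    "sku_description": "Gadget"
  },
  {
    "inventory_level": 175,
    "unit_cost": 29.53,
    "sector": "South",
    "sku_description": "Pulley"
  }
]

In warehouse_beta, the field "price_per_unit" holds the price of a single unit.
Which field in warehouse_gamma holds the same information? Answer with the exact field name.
unit_cost

In warehouse_beta, "price_per_unit" holds the price of a single unit.
The fields in warehouse_gamma are: "inventory_level", "unit_cost", "sector", "sku_description".
"unit_cost" is the match: the name refers to the same concept and its values are decimal currency amounts (e.g. 18.84, 98.3).
The other fields ("inventory_level", "sector", "sku_description") hold different kinds of data.

So "price_per_unit" in warehouse_beta corresponds to "unit_cost" in warehouse_gamma.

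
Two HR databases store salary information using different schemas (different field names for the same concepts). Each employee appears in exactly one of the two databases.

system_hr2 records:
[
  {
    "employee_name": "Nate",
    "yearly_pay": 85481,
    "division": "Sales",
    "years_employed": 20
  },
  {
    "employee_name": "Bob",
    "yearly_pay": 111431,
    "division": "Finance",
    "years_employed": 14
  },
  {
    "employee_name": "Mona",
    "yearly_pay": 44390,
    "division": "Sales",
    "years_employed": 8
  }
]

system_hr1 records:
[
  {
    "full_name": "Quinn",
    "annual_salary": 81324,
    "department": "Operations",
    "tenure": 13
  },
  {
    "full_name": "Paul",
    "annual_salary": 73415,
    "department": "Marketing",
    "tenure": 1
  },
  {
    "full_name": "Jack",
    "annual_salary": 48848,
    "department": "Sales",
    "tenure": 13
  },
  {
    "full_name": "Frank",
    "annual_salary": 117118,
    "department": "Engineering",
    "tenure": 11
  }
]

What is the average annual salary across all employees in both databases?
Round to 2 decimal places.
80286.71

Schema mapping: "yearly_pay" (system_hr2) = "annual_salary" (system_hr1) = annual salary

All salaries: [85481, 111431, 44390, 81324, 73415, 48848, 117118]
Sum: 562007
Count: 7
Average: 562007 / 7 = 80286.71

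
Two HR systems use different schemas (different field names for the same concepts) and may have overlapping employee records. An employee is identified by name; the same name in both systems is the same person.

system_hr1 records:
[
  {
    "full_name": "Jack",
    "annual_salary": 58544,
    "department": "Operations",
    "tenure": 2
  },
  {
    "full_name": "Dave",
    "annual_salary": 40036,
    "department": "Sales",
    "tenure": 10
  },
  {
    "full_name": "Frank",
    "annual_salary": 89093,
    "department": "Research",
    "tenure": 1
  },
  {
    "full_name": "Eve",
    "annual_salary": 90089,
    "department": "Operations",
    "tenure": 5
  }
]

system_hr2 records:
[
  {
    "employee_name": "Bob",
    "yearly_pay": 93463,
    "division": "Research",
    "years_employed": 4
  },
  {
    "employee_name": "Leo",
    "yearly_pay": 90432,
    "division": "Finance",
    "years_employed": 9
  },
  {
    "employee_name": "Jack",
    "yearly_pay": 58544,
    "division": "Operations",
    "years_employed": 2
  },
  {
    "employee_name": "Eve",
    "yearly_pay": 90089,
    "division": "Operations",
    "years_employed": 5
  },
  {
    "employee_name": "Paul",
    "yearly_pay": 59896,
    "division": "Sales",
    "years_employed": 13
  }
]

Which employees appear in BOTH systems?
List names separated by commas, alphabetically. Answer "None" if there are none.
Eve, Jack

Schema mapping: "full_name" (system_hr1) = "employee_name" (system_hr2) = employee name

Names in system_hr1: ['Dave', 'Eve', 'Frank', 'Jack']
Names in system_hr2: ['Bob', 'Eve', 'Jack', 'Leo', 'Paul']

Intersection: ['Eve', 'Jack']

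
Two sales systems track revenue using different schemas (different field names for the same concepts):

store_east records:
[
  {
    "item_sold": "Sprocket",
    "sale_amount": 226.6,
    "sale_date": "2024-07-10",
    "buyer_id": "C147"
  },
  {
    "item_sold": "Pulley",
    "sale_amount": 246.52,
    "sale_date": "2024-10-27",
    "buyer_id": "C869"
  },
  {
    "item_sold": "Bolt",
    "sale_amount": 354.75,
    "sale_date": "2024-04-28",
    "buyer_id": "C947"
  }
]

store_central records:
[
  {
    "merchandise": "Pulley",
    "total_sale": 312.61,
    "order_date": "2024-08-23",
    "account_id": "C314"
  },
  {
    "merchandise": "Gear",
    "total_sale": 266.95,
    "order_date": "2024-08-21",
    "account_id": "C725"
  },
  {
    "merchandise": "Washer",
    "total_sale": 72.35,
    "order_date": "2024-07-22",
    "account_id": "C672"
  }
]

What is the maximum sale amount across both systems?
354.75

Reconcile: "sale_amount" (store_east) = "total_sale" (store_central) = sale amount

Maximum in store_east: 354.75
Maximum in store_central: 312.61

Overall maximum: max(354.75, 312.61) = 354.75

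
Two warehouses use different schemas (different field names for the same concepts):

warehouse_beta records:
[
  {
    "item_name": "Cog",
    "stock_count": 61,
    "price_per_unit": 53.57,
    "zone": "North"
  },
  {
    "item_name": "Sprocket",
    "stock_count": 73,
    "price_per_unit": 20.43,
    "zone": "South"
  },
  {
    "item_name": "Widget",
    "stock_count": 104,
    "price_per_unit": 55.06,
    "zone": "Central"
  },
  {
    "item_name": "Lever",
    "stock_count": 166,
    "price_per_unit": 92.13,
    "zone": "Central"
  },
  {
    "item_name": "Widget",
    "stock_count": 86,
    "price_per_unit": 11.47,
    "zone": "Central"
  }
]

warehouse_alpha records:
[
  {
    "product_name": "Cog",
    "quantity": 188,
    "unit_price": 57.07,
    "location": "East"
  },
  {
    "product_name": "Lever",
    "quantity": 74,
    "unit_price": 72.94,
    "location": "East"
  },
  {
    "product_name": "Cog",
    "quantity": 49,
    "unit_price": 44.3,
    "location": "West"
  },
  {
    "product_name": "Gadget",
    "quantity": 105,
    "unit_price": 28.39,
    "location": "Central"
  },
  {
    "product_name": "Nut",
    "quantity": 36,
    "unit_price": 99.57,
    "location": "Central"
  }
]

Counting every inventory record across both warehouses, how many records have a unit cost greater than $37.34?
7

Schema mapping: "price_per_unit" (warehouse_beta) = "unit_price" (warehouse_alpha) = unit cost

Records > $37.34 in warehouse_beta: 3
Records > $37.34 in warehouse_alpha: 4

Total count: 3 + 4 = 7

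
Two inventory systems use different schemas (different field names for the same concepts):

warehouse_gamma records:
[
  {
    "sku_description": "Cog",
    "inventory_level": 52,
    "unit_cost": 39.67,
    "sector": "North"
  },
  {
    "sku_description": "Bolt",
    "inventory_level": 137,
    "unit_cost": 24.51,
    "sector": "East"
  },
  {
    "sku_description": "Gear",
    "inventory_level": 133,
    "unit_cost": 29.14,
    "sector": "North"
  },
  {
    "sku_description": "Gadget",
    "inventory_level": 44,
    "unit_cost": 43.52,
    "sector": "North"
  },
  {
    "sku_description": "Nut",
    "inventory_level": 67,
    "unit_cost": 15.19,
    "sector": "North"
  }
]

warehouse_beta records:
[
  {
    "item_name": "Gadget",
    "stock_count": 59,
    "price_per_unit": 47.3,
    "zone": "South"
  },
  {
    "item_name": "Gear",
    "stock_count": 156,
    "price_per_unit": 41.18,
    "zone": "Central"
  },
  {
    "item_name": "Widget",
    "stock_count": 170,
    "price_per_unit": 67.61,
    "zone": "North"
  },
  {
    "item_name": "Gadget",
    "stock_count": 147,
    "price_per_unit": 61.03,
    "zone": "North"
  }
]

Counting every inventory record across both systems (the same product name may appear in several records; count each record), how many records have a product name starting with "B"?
1

Schema mapping: "sku_description" (warehouse_gamma) = "item_name" (warehouse_beta) = product name

Records with product name starting with "B" in warehouse_gamma: 1
Records with product name starting with "B" in warehouse_beta: 0

Total: 1 + 0 = 1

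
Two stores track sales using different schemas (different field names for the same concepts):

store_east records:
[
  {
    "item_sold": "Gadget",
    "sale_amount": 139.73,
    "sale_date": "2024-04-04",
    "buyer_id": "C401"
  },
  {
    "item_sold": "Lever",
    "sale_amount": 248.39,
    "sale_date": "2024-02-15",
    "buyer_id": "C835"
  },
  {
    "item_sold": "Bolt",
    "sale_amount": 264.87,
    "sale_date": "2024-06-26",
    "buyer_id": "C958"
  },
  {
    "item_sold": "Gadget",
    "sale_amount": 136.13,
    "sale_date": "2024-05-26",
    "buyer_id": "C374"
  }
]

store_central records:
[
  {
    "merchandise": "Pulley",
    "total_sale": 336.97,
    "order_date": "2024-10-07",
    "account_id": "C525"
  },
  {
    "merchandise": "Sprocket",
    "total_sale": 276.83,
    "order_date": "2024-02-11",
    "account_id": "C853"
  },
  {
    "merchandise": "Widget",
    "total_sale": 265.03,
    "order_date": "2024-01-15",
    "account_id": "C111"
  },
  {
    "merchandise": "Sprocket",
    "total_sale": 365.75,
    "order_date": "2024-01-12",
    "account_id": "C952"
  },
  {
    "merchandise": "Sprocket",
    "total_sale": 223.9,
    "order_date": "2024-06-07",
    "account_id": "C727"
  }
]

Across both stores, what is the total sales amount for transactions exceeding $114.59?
2257.6

Schema mapping: "sale_amount" (store_east) = "total_sale" (store_central) = sale amount

Sum of sales > $114.59 in store_east: 789.12
Sum of sales > $114.59 in store_central: 1468.48

Total: 789.12 + 1468.48 = 2257.6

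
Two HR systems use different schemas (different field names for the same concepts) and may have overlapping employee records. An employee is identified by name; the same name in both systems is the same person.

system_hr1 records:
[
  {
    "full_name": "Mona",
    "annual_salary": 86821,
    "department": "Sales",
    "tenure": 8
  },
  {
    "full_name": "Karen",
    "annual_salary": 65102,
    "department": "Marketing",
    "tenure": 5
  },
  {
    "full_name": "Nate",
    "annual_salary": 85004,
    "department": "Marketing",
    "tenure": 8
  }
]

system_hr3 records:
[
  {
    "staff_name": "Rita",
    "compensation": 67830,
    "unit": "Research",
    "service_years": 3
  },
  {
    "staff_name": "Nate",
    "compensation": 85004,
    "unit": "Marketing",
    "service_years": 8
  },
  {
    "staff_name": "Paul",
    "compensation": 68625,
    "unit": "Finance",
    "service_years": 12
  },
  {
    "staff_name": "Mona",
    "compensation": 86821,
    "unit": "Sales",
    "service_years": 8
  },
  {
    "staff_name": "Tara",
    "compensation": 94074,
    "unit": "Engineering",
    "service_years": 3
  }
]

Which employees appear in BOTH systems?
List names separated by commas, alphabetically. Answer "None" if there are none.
Mona, Nate

Schema mapping: "full_name" (system_hr1) = "staff_name" (system_hr3) = employee name

Names in system_hr1: ['Karen', 'Mona', 'Nate']
Names in system_hr3: ['Mona', 'Nate', 'Paul', 'Rita', 'Tara']

Intersection: ['Mona', 'Nate']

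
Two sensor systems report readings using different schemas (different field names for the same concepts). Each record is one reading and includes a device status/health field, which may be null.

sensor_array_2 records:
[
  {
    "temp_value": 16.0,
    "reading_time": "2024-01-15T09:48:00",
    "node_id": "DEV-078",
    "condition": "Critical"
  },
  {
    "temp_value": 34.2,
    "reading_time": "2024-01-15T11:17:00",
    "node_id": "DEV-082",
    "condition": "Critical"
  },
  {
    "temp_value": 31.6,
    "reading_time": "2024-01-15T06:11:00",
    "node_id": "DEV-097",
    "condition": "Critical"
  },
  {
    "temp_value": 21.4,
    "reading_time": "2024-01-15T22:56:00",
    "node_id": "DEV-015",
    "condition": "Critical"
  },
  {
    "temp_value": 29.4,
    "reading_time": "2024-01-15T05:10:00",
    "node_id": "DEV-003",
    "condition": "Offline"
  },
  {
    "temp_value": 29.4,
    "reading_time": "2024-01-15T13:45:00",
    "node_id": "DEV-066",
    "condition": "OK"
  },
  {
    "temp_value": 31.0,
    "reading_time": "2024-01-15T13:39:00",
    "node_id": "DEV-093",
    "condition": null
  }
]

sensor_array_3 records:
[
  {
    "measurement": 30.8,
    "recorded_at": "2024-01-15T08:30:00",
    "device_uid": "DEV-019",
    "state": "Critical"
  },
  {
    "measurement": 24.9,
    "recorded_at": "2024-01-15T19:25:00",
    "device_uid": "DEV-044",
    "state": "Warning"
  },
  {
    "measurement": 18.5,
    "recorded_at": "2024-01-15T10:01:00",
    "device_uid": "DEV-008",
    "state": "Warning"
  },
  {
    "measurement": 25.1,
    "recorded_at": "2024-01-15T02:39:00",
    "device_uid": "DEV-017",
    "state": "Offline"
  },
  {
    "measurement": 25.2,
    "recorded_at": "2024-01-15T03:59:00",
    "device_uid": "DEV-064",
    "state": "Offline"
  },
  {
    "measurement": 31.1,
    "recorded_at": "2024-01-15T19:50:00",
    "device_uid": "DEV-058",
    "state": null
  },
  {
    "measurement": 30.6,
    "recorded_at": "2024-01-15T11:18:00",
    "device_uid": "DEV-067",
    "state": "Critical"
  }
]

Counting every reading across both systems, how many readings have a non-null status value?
12

Schema mapping: "condition" (sensor_array_2) = "state" (sensor_array_3) = status

Non-null in sensor_array_2: 6
Non-null in sensor_array_3: 6

Total non-null: 6 + 6 = 12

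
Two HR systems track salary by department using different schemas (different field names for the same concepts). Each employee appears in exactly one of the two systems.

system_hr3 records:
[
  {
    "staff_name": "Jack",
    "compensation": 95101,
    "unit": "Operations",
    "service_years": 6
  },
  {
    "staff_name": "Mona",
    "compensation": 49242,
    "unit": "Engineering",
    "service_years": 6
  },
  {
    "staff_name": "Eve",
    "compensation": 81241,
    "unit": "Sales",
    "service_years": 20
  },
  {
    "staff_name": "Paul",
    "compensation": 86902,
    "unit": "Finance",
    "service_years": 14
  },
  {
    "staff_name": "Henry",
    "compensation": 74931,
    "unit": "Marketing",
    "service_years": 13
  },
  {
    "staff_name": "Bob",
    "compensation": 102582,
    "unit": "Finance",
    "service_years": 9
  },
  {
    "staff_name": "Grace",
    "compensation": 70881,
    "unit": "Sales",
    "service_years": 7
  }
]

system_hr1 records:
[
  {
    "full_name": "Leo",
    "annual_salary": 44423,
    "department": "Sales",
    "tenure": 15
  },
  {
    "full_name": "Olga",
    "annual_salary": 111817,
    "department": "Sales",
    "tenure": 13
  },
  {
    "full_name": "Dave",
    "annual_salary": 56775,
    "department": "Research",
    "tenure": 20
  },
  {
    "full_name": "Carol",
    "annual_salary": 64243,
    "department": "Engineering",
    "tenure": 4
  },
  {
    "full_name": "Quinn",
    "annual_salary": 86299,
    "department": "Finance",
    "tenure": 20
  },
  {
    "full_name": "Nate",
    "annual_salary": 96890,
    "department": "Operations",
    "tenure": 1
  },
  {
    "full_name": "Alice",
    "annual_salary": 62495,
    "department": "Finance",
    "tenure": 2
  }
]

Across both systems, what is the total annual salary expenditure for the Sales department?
308362

Schema mappings:
- "unit" (system_hr3) = "department" (system_hr1) = department
- "compensation" (system_hr3) = "annual_salary" (system_hr1) = salary

Sales salaries from system_hr3: 152122
Sales salaries from system_hr1: 156240

Total: 152122 + 156240 = 308362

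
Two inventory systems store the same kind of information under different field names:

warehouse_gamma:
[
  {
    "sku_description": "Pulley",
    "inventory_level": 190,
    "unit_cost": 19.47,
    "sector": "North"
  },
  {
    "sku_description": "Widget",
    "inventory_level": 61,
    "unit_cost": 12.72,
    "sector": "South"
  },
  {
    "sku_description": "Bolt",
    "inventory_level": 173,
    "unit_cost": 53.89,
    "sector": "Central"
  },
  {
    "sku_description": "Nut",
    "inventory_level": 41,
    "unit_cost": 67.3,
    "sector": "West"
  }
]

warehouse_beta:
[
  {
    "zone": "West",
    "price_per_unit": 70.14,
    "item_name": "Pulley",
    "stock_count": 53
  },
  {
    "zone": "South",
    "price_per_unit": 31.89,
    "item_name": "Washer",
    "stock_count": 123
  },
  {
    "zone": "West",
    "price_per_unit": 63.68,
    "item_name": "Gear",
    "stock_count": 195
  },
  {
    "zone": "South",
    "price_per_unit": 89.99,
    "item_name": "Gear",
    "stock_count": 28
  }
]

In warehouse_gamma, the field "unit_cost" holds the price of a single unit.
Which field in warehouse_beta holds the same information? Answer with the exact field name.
price_per_unit

In warehouse_gamma, "unit_cost" holds the price of a single unit.
The fields in warehouse_beta are: "zone", "price_per_unit", "item_name", "stock_count".
"price_per_unit" is the match: the name refers to the same concept and its values are decimal currency amounts (e.g. 70.14, 31.89).
The other fields ("zone", "item_name", "stock_count") hold different kinds of data.

So "unit_cost" in warehouse_gamma corresponds to "price_per_unit" in warehouse_beta.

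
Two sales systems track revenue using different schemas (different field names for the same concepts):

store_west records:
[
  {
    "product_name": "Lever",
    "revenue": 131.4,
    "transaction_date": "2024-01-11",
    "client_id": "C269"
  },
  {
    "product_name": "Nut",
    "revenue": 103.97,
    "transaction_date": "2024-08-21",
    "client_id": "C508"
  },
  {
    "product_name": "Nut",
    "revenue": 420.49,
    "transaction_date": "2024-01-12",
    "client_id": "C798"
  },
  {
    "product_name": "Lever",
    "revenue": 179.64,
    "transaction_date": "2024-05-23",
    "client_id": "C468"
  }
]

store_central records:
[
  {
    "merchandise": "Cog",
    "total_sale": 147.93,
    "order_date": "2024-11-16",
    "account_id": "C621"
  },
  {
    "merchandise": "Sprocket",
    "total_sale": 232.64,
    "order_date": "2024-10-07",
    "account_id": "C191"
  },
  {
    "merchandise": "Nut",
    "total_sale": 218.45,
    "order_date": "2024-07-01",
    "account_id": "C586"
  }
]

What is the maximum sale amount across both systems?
420.49

Reconcile: "revenue" (store_west) = "total_sale" (store_central) = sale amount

Maximum in store_west: 420.49
Maximum in store_central: 232.64

Overall maximum: max(420.49, 232.64) = 420.49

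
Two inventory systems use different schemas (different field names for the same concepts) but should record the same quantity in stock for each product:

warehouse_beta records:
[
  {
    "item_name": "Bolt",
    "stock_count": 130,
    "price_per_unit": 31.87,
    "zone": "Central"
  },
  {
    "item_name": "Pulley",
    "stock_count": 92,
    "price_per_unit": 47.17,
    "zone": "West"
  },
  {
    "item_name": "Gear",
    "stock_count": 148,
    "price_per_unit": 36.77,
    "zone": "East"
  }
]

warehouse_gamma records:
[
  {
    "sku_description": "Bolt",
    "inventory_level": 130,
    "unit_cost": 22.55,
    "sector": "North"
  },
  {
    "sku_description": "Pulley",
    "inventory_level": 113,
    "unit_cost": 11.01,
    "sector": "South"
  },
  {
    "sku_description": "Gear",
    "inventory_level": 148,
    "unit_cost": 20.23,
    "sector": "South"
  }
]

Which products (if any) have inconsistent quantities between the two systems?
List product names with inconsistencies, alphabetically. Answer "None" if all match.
Pulley

Schema mappings:
- "item_name" (warehouse_beta) = "sku_description" (warehouse_gamma) = product name
- "stock_count" (warehouse_beta) = "inventory_level" (warehouse_gamma) = quantity

Comparison:
  Bolt: 130 vs 130 - MATCH
  Pulley: 92 vs 113 - MISMATCH
  Gear: 148 vs 148 - MATCH

Products with inconsistencies: Pulley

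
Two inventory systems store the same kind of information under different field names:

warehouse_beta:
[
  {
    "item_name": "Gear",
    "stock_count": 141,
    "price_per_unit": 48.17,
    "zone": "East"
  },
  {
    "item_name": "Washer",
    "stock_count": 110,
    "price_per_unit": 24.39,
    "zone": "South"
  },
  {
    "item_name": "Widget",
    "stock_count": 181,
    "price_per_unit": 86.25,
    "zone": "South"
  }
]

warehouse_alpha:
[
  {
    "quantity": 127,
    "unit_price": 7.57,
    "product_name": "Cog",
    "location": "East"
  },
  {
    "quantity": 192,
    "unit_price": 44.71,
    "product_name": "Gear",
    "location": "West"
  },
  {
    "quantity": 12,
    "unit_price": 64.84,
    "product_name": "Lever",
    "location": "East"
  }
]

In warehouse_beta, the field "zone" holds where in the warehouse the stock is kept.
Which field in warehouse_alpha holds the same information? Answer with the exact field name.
location

In warehouse_beta, "zone" holds where in the warehouse the stock is kept.
The fields in warehouse_alpha are: "quantity", "unit_price", "product_name", "location".
"location" is the match: the name refers to the same concept and its values are area labels (e.g. 'East', 'West').
The other fields ("quantity", "unit_price", "product_name") hold different kinds of data.

So "zone" in warehouse_beta corresponds to "location" in warehouse_alpha.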